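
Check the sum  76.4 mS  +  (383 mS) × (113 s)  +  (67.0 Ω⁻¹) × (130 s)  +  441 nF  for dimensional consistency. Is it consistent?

Expand each in SI base units:
  76.4 mS:  S = Ω⁻¹ = kg⁻¹·m⁻²·s³·A²
  (383 mS) × (113 s):  [kg⁻¹·m⁻²·s³·A²] · [s] = kg⁻¹·m⁻²·s⁴·A²
  (67.0 Ω⁻¹) × (130 s):  [kg⁻¹·m⁻²·s³·A²] · [s] = kg⁻¹·m⁻²·s⁴·A²
  441 nF:  F = C·V⁻¹ = kg⁻¹·m⁻²·s⁴·A²
The terms do not share a single dimension (kg⁻¹·m⁻²·s³·A² vs kg⁻¹·m⁻²·s⁴·A²).

No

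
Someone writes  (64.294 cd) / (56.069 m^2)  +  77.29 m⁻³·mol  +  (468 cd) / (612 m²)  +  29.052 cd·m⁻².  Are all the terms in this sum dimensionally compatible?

No

Work out the base dimensions of each:
  (64.294 cd) / (56.069 m^2):  [cd] / [m²] = m⁻²·cd
  77.29 m⁻³·mol:  m⁻³·mol
  (468 cd) / (612 m²):  [cd] / [m²] = m⁻²·cd
  29.052 cd·m⁻²:  cd·m⁻² = m⁻²·cd
The terms do not share a single dimension (m⁻²·cd vs m⁻³·mol).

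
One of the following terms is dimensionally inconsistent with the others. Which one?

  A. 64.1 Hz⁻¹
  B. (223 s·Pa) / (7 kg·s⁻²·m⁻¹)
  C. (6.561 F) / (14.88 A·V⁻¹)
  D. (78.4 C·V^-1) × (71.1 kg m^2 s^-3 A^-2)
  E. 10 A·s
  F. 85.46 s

Work out the base dimensions of each:
  A. Hz⁻¹ = (s⁻¹)⁻¹ = s
  B. [kg·m⁻¹·s⁻¹] / [kg·m⁻¹·s⁻²] = s
  C. [kg⁻¹·m⁻²·s⁴·A²] / [kg⁻¹·m⁻²·s³·A²] = s
  D. [kg⁻¹·m⁻²·s⁴·A²] · [kg·m²·s⁻³·A⁻²] = s
  E. A·s = s·A
  F. s
All reduce to s except E., which is s·A.

E.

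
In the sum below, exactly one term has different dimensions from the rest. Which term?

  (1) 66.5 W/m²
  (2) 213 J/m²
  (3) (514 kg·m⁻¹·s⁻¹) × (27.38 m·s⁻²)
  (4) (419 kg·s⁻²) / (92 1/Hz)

In SI base units:
  (1) W·m⁻² = J·s⁻¹·m⁻² = kg·s⁻³
  (2) J·m⁻² = N·m·m⁻² = kg·s⁻²
  (3) [kg·m⁻¹·s⁻¹] · [m·s⁻²] = kg·s⁻³
  (4) [kg·s⁻²] / [s] = kg·s⁻³
All reduce to kg·s⁻³ except (2), which is kg·s⁻².

(2)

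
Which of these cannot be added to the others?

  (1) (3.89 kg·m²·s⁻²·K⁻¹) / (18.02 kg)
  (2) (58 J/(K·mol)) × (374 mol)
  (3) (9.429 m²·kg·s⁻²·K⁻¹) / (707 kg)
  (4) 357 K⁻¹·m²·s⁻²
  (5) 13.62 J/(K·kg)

(2)

In SI base units:
  (1) [kg·m²·s⁻²·K⁻¹] / [kg] = m²·s⁻²·K⁻¹
  (2) [kg·m²·s⁻²·K⁻¹·mol⁻¹] · [mol] = kg·m²·s⁻²·K⁻¹
  (3) [kg·m²·s⁻²·K⁻¹] / [kg] = m²·s⁻²·K⁻¹
  (4) m²·s⁻²·K⁻¹
  (5) J·kg⁻¹·K⁻¹ = N·m·kg⁻¹·K⁻¹ = m²·s⁻²·K⁻¹
All reduce to m²·s⁻²·K⁻¹ except (2), which is kg·m²·s⁻²·K⁻¹.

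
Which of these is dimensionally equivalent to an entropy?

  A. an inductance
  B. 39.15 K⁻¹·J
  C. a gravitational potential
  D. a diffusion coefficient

Reference: [entropy] = kg·m²·s⁻²·K⁻¹.
Each option:
  A. [inductance] = kg·m²·s⁻²·A⁻²
  B. J·K⁻¹ = N·m·K⁻¹ = kg·m²·s⁻²·K⁻¹  ← same
  C. [gravitational potential] = m²·s⁻²
  D. [diffusion coefficient] = m²·s⁻¹
Only B. matches kg·m²·s⁻²·K⁻¹.

B.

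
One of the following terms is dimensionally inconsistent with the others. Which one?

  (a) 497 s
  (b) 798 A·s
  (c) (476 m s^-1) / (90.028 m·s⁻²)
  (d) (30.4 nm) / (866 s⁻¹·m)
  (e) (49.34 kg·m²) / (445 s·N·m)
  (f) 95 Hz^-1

(b)

Reduce each to base SI dimensions:
  (a) s
  (b) A·s = s·A
  (c) [m·s⁻¹] / [m·s⁻²] = s
  (d) [m] / [m·s⁻¹] = s
  (e) [kg·m²] / [kg·m²·s⁻¹] = s
  (f) Hz⁻¹ = (s⁻¹)⁻¹ = s
All reduce to s except (b), which is s·A.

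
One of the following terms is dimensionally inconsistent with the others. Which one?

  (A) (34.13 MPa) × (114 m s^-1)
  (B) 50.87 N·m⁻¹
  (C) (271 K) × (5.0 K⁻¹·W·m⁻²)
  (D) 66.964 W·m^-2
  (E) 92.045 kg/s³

(B)

Work out the base dimensions of each:
  (A) [kg·m⁻¹·s⁻²] · [m·s⁻¹] = kg·s⁻³
  (B) N·m⁻¹ = kg·m·s⁻²·m⁻¹ = kg·s⁻²
  (C) [K] · [kg·s⁻³·K⁻¹] = kg·s⁻³
  (D) W·m⁻² = J·s⁻¹·m⁻² = kg·s⁻³
  (E) kg·s⁻³
All reduce to kg·s⁻³ except (B), which is kg·s⁻².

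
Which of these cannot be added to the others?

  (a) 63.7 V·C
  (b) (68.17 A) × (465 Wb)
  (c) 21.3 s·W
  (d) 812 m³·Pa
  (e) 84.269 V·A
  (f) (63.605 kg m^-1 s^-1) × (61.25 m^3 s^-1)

In SI base units:
  (a) C·V = s·A·J·C⁻¹ = kg·m²·s⁻²
  (b) [A] · [kg·m²·s⁻²·A⁻¹] = kg·m²·s⁻²
  (c) W·s = J·s⁻¹·s = kg·m²·s⁻²
  (d) Pa·m³ = N·m⁻²·m³ = kg·m²·s⁻²
  (e) V·A = J·C⁻¹·A = kg·m²·s⁻³
  (f) [kg·m⁻¹·s⁻¹] · [m³·s⁻¹] = kg·m²·s⁻²
All reduce to kg·m²·s⁻² except (e), which is kg·m²·s⁻³.

(e)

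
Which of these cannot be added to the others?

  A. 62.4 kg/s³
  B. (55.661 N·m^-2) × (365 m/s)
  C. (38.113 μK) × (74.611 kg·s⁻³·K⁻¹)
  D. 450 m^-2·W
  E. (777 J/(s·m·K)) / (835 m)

Reduce each to base SI dimensions:
  A. kg·s⁻³
  B. [kg·m⁻¹·s⁻²] · [m·s⁻¹] = kg·s⁻³
  C. [K] · [kg·s⁻³·K⁻¹] = kg·s⁻³
  D. W·m⁻² = J·s⁻¹·m⁻² = kg·s⁻³
  E. [kg·m·s⁻³·K⁻¹] / [m] = kg·s⁻³·K⁻¹
All reduce to kg·s⁻³ except E., which is kg·s⁻³·K⁻¹.

E.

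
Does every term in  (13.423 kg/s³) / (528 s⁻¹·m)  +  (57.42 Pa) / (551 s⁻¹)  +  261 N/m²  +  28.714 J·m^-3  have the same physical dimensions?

No

In SI base units:
  (13.423 kg/s³) / (528 s⁻¹·m):  [kg·s⁻³] / [m·s⁻¹] = kg·m⁻¹·s⁻²
  (57.42 Pa) / (551 s⁻¹):  [kg·m⁻¹·s⁻²] / [s⁻¹] = kg·m⁻¹·s⁻¹
  261 N/m²:  N·m⁻² = kg·m·s⁻²·m⁻² = kg·m⁻¹·s⁻²
  28.714 J·m^-3:  J·m⁻³ = N·m·m⁻³ = kg·m⁻¹·s⁻²
The terms do not share a single dimension (kg·m⁻¹·s⁻² vs kg·m⁻¹·s⁻¹).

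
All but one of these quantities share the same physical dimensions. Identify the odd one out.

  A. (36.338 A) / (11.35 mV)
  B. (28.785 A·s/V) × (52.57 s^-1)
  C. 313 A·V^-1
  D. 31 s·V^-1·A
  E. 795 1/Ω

D.

Reduce each to base SI dimensions:
  A. [A] / [kg·m²·s⁻³·A⁻¹] = kg⁻¹·m⁻²·s³·A²
  B. [kg⁻¹·m⁻²·s⁴·A²] · [s⁻¹] = kg⁻¹·m⁻²·s³·A²
  C. A·V⁻¹ = A·(J·C⁻¹)⁻¹ = kg⁻¹·m⁻²·s³·A²
  D. A·s·V⁻¹ = A·s·(J·C⁻¹)⁻¹ = kg⁻¹·m⁻²·s⁴·A²
  E. Ω⁻¹ = (V·A⁻¹)⁻¹ = kg⁻¹·m⁻²·s³·A²
All reduce to kg⁻¹·m⁻²·s³·A² except D., which is kg⁻¹·m⁻²·s⁴·A².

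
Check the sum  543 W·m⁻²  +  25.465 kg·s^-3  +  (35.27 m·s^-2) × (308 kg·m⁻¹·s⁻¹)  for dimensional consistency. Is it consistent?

Yes

Reduce each to base SI dimensions:
  543 W·m⁻²:  W·m⁻² = J·s⁻¹·m⁻² = kg·s⁻³
  25.465 kg·s^-3:  kg·s⁻³
  (35.27 m·s^-2) × (308 kg·m⁻¹·s⁻¹):  [m·s⁻²] · [kg·m⁻¹·s⁻¹] = kg·s⁻³
Every term reduces to kg·s⁻³.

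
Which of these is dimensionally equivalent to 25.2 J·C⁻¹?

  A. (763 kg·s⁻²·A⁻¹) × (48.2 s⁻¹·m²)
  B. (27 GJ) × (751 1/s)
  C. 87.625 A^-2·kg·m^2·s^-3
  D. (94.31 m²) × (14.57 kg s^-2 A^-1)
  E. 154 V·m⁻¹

Reference: J·C⁻¹ = N·m·(s·A)⁻¹ = kg·m²·s⁻³·A⁻¹.
Each option:
  A. [kg·s⁻²·A⁻¹] · [m²·s⁻¹] = kg·m²·s⁻³·A⁻¹  ← same
  B. [kg·m²·s⁻²] · [s⁻¹] = kg·m²·s⁻³
  C. kg·m²·s⁻³·A⁻²
  D. [m²] · [kg·s⁻²·A⁻¹] = kg·m²·s⁻²·A⁻¹
  E. V·m⁻¹ = J·C⁻¹·m⁻¹ = kg·m·s⁻³·A⁻¹
Only A. matches kg·m²·s⁻³·A⁻¹.

A.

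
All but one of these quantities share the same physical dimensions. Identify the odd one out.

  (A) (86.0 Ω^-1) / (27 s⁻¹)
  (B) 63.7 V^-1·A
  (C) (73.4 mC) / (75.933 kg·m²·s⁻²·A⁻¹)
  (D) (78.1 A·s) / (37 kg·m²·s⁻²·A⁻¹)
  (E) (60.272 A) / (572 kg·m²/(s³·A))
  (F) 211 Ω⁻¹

(A)

In SI base units:
  (A) [kg⁻¹·m⁻²·s³·A²] / [s⁻¹] = kg⁻¹·m⁻²·s⁴·A²
  (B) A·V⁻¹ = A·(J·C⁻¹)⁻¹ = kg⁻¹·m⁻²·s³·A²
  (C) [s·A] / [kg·m²·s⁻²·A⁻¹] = kg⁻¹·m⁻²·s³·A²
  (D) [s·A] / [kg·m²·s⁻²·A⁻¹] = kg⁻¹·m⁻²·s³·A²
  (E) [A] / [kg·m²·s⁻³·A⁻¹] = kg⁻¹·m⁻²·s³·A²
  (F) Ω⁻¹ = (V·A⁻¹)⁻¹ = kg⁻¹·m⁻²·s³·A²
All reduce to kg⁻¹·m⁻²·s³·A² except (A), which is kg⁻¹·m⁻²·s⁴·A².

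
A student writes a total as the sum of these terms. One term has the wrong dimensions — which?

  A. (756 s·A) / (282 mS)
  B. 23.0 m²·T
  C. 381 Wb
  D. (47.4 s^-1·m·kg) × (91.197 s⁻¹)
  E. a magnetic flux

In SI base units:
  A. [s·A] / [kg⁻¹·m⁻²·s³·A²] = kg·m²·s⁻²·A⁻¹
  B. T·m² = Wb·m⁻²·m² = kg·m²·s⁻²·A⁻¹
  C. Wb = V·s = kg·m²·s⁻²·A⁻¹
  D. [kg·m·s⁻¹] · [s⁻¹] = kg·m·s⁻²
  E. [magnetic flux] = kg·m²·s⁻²·A⁻¹
All reduce to kg·m²·s⁻²·A⁻¹ except D., which is kg·m·s⁻².

D.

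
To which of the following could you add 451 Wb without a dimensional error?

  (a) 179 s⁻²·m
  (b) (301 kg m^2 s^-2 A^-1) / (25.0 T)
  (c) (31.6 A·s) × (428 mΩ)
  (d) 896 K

Reference: Wb = V·s = kg·m²·s⁻²·A⁻¹.
Each option:
  (a) m·s⁻²
  (b) [kg·m²·s⁻²·A⁻¹] / [kg·s⁻²·A⁻¹] = m²
  (c) [s·A] · [kg·m²·s⁻³·A⁻²] = kg·m²·s⁻²·A⁻¹  ← same
  (d) K
Only (c) matches kg·m²·s⁻²·A⁻¹.

(c)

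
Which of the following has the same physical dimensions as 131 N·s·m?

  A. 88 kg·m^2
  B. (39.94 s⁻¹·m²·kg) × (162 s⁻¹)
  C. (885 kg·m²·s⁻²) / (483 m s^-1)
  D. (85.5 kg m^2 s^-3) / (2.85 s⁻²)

Reference: N·m·s = kg·m·s⁻²·m·s = kg·m²·s⁻¹.
Each option:
  A. kg·m²
  B. [kg·m²·s⁻¹] · [s⁻¹] = kg·m²·s⁻²
  C. [kg·m²·s⁻²] / [m·s⁻¹] = kg·m·s⁻¹
  D. [kg·m²·s⁻³] / [s⁻²] = kg·m²·s⁻¹  ← same
Only D. matches kg·m²·s⁻¹.

D.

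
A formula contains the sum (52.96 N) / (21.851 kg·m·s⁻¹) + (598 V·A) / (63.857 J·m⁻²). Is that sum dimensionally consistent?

In SI base units:
  (52.96 N) / (21.851 kg·m·s⁻¹):  [kg·m·s⁻²] / [kg·m·s⁻¹] = s⁻¹
  (598 V·A) / (63.857 J·m⁻²):  [kg·m²·s⁻³] / [kg·s⁻²] = m²·s⁻¹
s⁻¹ ≠ m²·s⁻¹, so they cannot be added.

No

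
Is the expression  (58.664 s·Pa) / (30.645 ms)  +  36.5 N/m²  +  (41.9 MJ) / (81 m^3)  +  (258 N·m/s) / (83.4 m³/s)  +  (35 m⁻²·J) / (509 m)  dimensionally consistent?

Yes

Expand each in SI base units:
  (58.664 s·Pa) / (30.645 ms):  [kg·m⁻¹·s⁻¹] / [s] = kg·m⁻¹·s⁻²
  36.5 N/m²:  N·m⁻² = kg·m·s⁻²·m⁻² = kg·m⁻¹·s⁻²
  (41.9 MJ) / (81 m^3):  [kg·m²·s⁻²] / [m³] = kg·m⁻¹·s⁻²
  (258 N·m/s) / (83.4 m³/s):  [kg·m²·s⁻³] / [m³·s⁻¹] = kg·m⁻¹·s⁻²
  (35 m⁻²·J) / (509 m):  [kg·s⁻²] / [m] = kg·m⁻¹·s⁻²
Every term reduces to kg·m⁻¹·s⁻².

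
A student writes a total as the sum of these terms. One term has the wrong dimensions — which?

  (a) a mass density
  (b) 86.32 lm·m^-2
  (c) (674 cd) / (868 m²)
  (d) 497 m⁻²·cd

Dimensions:
  (a) [mass density] = kg·m⁻³
  (b) lm·m⁻² = cd·m⁻² = m⁻²·cd
  (c) [cd] / [m²] = m⁻²·cd
  (d) m⁻²·cd
All reduce to m⁻²·cd except (a), which is kg·m⁻³.

(a)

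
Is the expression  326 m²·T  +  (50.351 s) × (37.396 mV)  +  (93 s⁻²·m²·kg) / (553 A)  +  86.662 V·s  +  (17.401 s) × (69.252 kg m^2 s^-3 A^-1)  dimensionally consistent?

Yes

Expand each in SI base units:
  326 m²·T:  T·m² = Wb·m⁻²·m² = kg·m²·s⁻²·A⁻¹
  (50.351 s) × (37.396 mV):  [s] · [kg·m²·s⁻³·A⁻¹] = kg·m²·s⁻²·A⁻¹
  (93 s⁻²·m²·kg) / (553 A):  [kg·m²·s⁻²] / [A] = kg·m²·s⁻²·A⁻¹
  86.662 V·s:  V·s = J·C⁻¹·s = kg·m²·s⁻²·A⁻¹
  (17.401 s) × (69.252 kg m^2 s^-3 A^-1):  [s] · [kg·m²·s⁻³·A⁻¹] = kg·m²·s⁻²·A⁻¹
Every term reduces to kg·m²·s⁻²·A⁻¹.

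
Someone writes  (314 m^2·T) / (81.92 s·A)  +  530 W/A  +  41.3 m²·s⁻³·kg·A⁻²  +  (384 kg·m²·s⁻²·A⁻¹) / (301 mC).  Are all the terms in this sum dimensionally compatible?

No

Dimensions:
  (314 m^2·T) / (81.92 s·A):  [kg·m²·s⁻²·A⁻¹] / [s·A] = kg·m²·s⁻³·A⁻²
  530 W/A:  W·A⁻¹ = J·s⁻¹·A⁻¹ = kg·m²·s⁻³·A⁻¹
  41.3 m²·s⁻³·kg·A⁻²:  kg·m²·s⁻³·A⁻²
  (384 kg·m²·s⁻²·A⁻¹) / (301 mC):  [kg·m²·s⁻²·A⁻¹] / [s·A] = kg·m²·s⁻³·A⁻²
The terms do not share a single dimension (kg·m²·s⁻³·A⁻² vs kg·m²·s⁻³·A⁻¹).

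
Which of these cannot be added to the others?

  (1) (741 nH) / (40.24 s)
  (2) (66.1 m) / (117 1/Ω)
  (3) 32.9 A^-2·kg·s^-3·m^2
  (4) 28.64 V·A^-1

(2)

Expand each in SI base units:
  (1) [kg·m²·s⁻²·A⁻²] / [s] = kg·m²·s⁻³·A⁻²
  (2) [m] / [kg⁻¹·m⁻²·s³·A²] = kg·m³·s⁻³·A⁻²
  (3) kg·m²·s⁻³·A⁻²
  (4) V·A⁻¹ = J·C⁻¹·A⁻¹ = kg·m²·s⁻³·A⁻²
All reduce to kg·m²·s⁻³·A⁻² except (2), which is kg·m³·s⁻³·A⁻².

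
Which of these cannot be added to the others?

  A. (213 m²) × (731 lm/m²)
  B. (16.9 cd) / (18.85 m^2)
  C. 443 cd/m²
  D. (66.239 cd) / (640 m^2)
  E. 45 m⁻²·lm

A.

Dimensions:
  A. [m²] · [m⁻²·cd] = cd
  B. [cd] / [m²] = m⁻²·cd
  C. cd·m⁻² = m⁻²·cd
  D. [cd] / [m²] = m⁻²·cd
  E. lm·m⁻² = cd·m⁻² = m⁻²·cd
All reduce to m⁻²·cd except A., which is cd.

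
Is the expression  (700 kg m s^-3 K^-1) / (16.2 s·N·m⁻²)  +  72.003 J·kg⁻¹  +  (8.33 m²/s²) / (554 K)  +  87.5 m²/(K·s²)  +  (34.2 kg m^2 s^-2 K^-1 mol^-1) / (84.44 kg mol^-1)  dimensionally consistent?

In SI base units:
  (700 kg m s^-3 K^-1) / (16.2 s·N·m⁻²):  [kg·m·s⁻³·K⁻¹] / [kg·m⁻¹·s⁻¹] = m²·s⁻²·K⁻¹
  72.003 J·kg⁻¹:  J·kg⁻¹ = N·m·kg⁻¹ = m²·s⁻²
  (8.33 m²/s²) / (554 K):  [m²·s⁻²] / [K] = m²·s⁻²·K⁻¹
  87.5 m²/(K·s²):  m²·s⁻²·K⁻¹
  (34.2 kg m^2 s^-2 K^-1 mol^-1) / (84.44 kg mol^-1):  [kg·m²·s⁻²·K⁻¹·mol⁻¹] / [kg·mol⁻¹] = m²·s⁻²·K⁻¹
The terms do not share a single dimension (m²·s⁻² vs m²·s⁻²·K⁻¹).

No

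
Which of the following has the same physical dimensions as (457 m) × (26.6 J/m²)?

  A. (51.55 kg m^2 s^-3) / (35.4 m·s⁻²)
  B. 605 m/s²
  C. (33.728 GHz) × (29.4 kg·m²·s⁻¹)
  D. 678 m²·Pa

D.

Reference: [m] · [kg·s⁻²] = kg·m·s⁻².
Each option:
  A. [kg·m²·s⁻³] / [m·s⁻²] = kg·m·s⁻¹
  B. m·s⁻²
  C. [s⁻¹] · [kg·m²·s⁻¹] = kg·m²·s⁻²
  D. Pa·m² = N·m⁻²·m² = kg·m·s⁻²  ← same
Only D. matches kg·m·s⁻².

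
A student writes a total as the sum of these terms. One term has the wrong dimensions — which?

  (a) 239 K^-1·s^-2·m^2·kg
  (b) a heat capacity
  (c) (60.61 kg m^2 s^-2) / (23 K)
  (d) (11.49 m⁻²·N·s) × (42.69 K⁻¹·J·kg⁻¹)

Work out the base dimensions of each:
  (a) kg·m²·s⁻²·K⁻¹
  (b) [heat capacity] = kg·m²·s⁻²·K⁻¹
  (c) [kg·m²·s⁻²] / [K] = kg·m²·s⁻²·K⁻¹
  (d) [kg·m⁻¹·s⁻¹] · [m²·s⁻²·K⁻¹] = kg·m·s⁻³·K⁻¹
All reduce to kg·m²·s⁻²·K⁻¹ except (d), which is kg·m·s⁻³·K⁻¹.

(d)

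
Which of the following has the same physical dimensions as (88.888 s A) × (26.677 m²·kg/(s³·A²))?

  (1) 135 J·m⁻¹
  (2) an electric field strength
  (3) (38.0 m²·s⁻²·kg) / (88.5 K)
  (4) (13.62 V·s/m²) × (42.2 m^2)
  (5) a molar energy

(4)

Reference: [s·A] · [kg·m²·s⁻³·A⁻²] = kg·m²·s⁻²·A⁻¹.
Each option:
  (1) J·m⁻¹ = N·m·m⁻¹ = kg·m·s⁻²
  (2) [electric field strength] = kg·m·s⁻³·A⁻¹
  (3) [kg·m²·s⁻²] / [K] = kg·m²·s⁻²·K⁻¹
  (4) [kg·s⁻²·A⁻¹] · [m²] = kg·m²·s⁻²·A⁻¹  ← same
  (5) [molar energy] = kg·m²·s⁻²·mol⁻¹
Only (4) matches kg·m²·s⁻²·A⁻¹.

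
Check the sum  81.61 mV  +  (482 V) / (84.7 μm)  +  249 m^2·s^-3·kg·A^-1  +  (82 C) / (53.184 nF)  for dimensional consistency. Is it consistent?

Work out the base dimensions of each:
  81.61 mV:  V = J·C⁻¹ = kg·m²·s⁻³·A⁻¹
  (482 V) / (84.7 μm):  [kg·m²·s⁻³·A⁻¹] / [m] = kg·m·s⁻³·A⁻¹
  249 m^2·s^-3·kg·A^-1:  kg·m²·s⁻³·A⁻¹
  (82 C) / (53.184 nF):  [s·A] / [kg⁻¹·m⁻²·s⁴·A²] = kg·m²·s⁻³·A⁻¹
The terms do not share a single dimension (kg·m²·s⁻³·A⁻¹ vs kg·m·s⁻³·A⁻¹).

No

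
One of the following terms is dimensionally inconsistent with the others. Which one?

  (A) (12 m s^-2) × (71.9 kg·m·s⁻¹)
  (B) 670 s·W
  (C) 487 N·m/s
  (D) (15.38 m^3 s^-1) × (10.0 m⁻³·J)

Reduce each to base SI dimensions:
  (A) [m·s⁻²] · [kg·m·s⁻¹] = kg·m²·s⁻³
  (B) W·s = J·s⁻¹·s = kg·m²·s⁻²
  (C) N·m·s⁻¹ = kg·m·s⁻²·m·s⁻¹ = kg·m²·s⁻³
  (D) [m³·s⁻¹] · [kg·m⁻¹·s⁻²] = kg·m²·s⁻³
All reduce to kg·m²·s⁻³ except (B), which is kg·m²·s⁻².

(B)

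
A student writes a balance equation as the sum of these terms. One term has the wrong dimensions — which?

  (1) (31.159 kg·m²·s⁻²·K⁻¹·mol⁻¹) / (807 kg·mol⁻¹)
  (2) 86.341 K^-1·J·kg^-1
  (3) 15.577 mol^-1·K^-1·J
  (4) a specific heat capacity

Dimensions:
  (1) [kg·m²·s⁻²·K⁻¹·mol⁻¹] / [kg·mol⁻¹] = m²·s⁻²·K⁻¹
  (2) J·kg⁻¹·K⁻¹ = N·m·kg⁻¹·K⁻¹ = m²·s⁻²·K⁻¹
  (3) J·mol⁻¹·K⁻¹ = N·m·mol⁻¹·K⁻¹ = kg·m²·s⁻²·K⁻¹·mol⁻¹
  (4) [specific heat capacity] = m²·s⁻²·K⁻¹
All reduce to m²·s⁻²·K⁻¹ except (3), which is kg·m²·s⁻²·K⁻¹·mol⁻¹.

(3)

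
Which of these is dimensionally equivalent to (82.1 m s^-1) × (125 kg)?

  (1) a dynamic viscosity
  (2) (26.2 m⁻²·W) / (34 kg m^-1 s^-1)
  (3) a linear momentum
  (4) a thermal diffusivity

Reference: [m·s⁻¹] · [kg] = kg·m·s⁻¹.
Each option:
  (1) [dynamic viscosity] = kg·m⁻¹·s⁻¹
  (2) [kg·s⁻³] / [kg·m⁻¹·s⁻¹] = m·s⁻²
  (3) [linear momentum] = kg·m·s⁻¹  ← same
  (4) [thermal diffusivity] = m²·s⁻¹
Only (3) matches kg·m·s⁻¹.

(3)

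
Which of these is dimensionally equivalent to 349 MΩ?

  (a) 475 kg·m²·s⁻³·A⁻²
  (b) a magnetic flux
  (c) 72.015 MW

(a)

Reference: Ω = V·A⁻¹ = kg·m²·s⁻³·A⁻².
Each option:
  (a) kg·m²·s⁻³·A⁻²  ← same
  (b) [magnetic flux] = kg·m²·s⁻²·A⁻¹
  (c) W = J·s⁻¹ = kg·m²·s⁻³
Only (a) matches kg·m²·s⁻³·A⁻².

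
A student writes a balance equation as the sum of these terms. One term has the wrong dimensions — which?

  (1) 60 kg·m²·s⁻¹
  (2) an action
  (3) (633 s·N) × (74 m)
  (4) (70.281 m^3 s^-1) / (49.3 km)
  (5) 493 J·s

Expand each in SI base units:
  (1) kg·m²·s⁻¹
  (2) [action] = kg·m²·s⁻¹
  (3) [kg·m·s⁻¹] · [m] = kg·m²·s⁻¹
  (4) [m³·s⁻¹] / [m] = m²·s⁻¹
  (5) J·s = N·m·s = kg·m²·s⁻¹
All reduce to kg·m²·s⁻¹ except (4), which is m²·s⁻¹.

(4)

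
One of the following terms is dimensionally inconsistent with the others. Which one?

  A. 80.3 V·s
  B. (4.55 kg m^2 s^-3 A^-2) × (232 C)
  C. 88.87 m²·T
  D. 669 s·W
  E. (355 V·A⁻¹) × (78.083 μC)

In SI base units:
  A. V·s = J·C⁻¹·s = kg·m²·s⁻²·A⁻¹
  B. [kg·m²·s⁻³·A⁻²] · [s·A] = kg·m²·s⁻²·A⁻¹
  C. T·m² = Wb·m⁻²·m² = kg·m²·s⁻²·A⁻¹
  D. W·s = J·s⁻¹·s = kg·m²·s⁻²
  E. [kg·m²·s⁻³·A⁻²] · [s·A] = kg·m²·s⁻²·A⁻¹
All reduce to kg·m²·s⁻²·A⁻¹ except D., which is kg·m²·s⁻².

D.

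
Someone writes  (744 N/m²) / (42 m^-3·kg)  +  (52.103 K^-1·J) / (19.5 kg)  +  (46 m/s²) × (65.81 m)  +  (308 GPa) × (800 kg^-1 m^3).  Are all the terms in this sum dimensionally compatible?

No

Expand each in SI base units:
  (744 N/m²) / (42 m^-3·kg):  [kg·m⁻¹·s⁻²] / [kg·m⁻³] = m²·s⁻²
  (52.103 K^-1·J) / (19.5 kg):  [kg·m²·s⁻²·K⁻¹] / [kg] = m²·s⁻²·K⁻¹
  (46 m/s²) × (65.81 m):  [m·s⁻²] · [m] = m²·s⁻²
  (308 GPa) × (800 kg^-1 m^3):  [kg·m⁻¹·s⁻²] · [kg⁻¹·m³] = m²·s⁻²
The terms do not share a single dimension (m²·s⁻² vs m²·s⁻²·K⁻¹).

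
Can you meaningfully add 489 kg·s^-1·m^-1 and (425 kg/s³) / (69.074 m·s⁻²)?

Yes

Work out the base dimensions of each:
  489 kg·s^-1·m^-1:  kg·m⁻¹·s⁻¹
  (425 kg/s³) / (69.074 m·s⁻²):  [kg·s⁻³] / [m·s⁻²] = kg·m⁻¹·s⁻¹
Both are kg·m⁻¹·s⁻¹, so they have the same dimensions and can be added.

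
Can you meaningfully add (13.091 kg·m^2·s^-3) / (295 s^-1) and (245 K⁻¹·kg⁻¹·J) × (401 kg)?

Expand each in SI base units:
  (13.091 kg·m^2·s^-3) / (295 s^-1):  [kg·m²·s⁻³] / [s⁻¹] = kg·m²·s⁻²
  (245 K⁻¹·kg⁻¹·J) × (401 kg):  [m²·s⁻²·K⁻¹] · [kg] = kg·m²·s⁻²·K⁻¹
kg·m²·s⁻² ≠ kg·m²·s⁻²·K⁻¹, so they cannot be added.

No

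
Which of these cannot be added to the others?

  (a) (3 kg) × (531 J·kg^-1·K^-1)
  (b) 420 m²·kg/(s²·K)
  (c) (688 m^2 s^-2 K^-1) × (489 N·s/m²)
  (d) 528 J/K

Expand each in SI base units:
  (a) [kg] · [m²·s⁻²·K⁻¹] = kg·m²·s⁻²·K⁻¹
  (b) kg·m²·s⁻²·K⁻¹
  (c) [m²·s⁻²·K⁻¹] · [kg·m⁻¹·s⁻¹] = kg·m·s⁻³·K⁻¹
  (d) J·K⁻¹ = N·m·K⁻¹ = kg·m²·s⁻²·K⁻¹
All reduce to kg·m²·s⁻²·K⁻¹ except (c), which is kg·m·s⁻³·K⁻¹.

(c)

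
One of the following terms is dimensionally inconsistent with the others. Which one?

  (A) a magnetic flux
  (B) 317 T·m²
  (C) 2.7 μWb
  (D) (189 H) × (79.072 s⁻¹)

Expand each in SI base units:
  (A) [magnetic flux] = kg·m²·s⁻²·A⁻¹
  (B) T·m² = Wb·m⁻²·m² = kg·m²·s⁻²·A⁻¹
  (C) Wb = V·s = kg·m²·s⁻²·A⁻¹
  (D) [kg·m²·s⁻²·A⁻²] · [s⁻¹] = kg·m²·s⁻³·A⁻²
All reduce to kg·m²·s⁻²·A⁻¹ except (D), which is kg·m²·s⁻³·A⁻².

(D)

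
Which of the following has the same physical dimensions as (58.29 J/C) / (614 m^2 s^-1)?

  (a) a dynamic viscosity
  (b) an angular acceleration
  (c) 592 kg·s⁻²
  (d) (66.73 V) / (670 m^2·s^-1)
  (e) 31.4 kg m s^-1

Reference: [kg·m²·s⁻³·A⁻¹] / [m²·s⁻¹] = kg·s⁻²·A⁻¹.
Each option:
  (a) [dynamic viscosity] = kg·m⁻¹·s⁻¹
  (b) [angular acceleration] = s⁻²
  (c) kg·s⁻²
  (d) [kg·m²·s⁻³·A⁻¹] / [m²·s⁻¹] = kg·s⁻²·A⁻¹  ← same
  (e) kg·m·s⁻¹
Only (d) matches kg·s⁻²·A⁻¹.

(d)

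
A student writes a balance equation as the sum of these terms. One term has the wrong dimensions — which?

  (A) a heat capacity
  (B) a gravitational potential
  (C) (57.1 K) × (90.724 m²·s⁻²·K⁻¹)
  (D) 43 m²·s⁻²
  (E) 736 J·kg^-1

Work out the base dimensions of each:
  (A) [heat capacity] = kg·m²·s⁻²·K⁻¹
  (B) [gravitational potential] = m²·s⁻²
  (C) [K] · [m²·s⁻²·K⁻¹] = m²·s⁻²
  (D) m²·s⁻²
  (E) J·kg⁻¹ = N·m·kg⁻¹ = m²·s⁻²
All reduce to m²·s⁻² except (A), which is kg·m²·s⁻²·K⁻¹.

(A)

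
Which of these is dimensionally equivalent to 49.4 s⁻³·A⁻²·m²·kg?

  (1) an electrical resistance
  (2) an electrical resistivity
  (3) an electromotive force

Reference: kg·m²·s⁻³·A⁻².
Each option:
  (1) [electrical resistance] = kg·m²·s⁻³·A⁻²  ← same
  (2) [electrical resistivity] = kg·m³·s⁻³·A⁻²
  (3) [electromotive force] = kg·m²·s⁻³·A⁻¹
Only (1) matches kg·m²·s⁻³·A⁻².

(1)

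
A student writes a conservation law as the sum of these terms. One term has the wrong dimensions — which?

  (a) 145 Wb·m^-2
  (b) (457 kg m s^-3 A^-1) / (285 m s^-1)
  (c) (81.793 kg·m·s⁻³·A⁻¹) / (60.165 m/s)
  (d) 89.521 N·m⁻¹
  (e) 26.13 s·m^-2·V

(d)

Reduce each to base SI dimensions:
  (a) Wb·m⁻² = V·s·m⁻² = kg·s⁻²·A⁻¹
  (b) [kg·m·s⁻³·A⁻¹] / [m·s⁻¹] = kg·s⁻²·A⁻¹
  (c) [kg·m·s⁻³·A⁻¹] / [m·s⁻¹] = kg·s⁻²·A⁻¹
  (d) N·m⁻¹ = kg·m·s⁻²·m⁻¹ = kg·s⁻²
  (e) V·s·m⁻² = J·C⁻¹·s·m⁻² = kg·s⁻²·A⁻¹
All reduce to kg·s⁻²·A⁻¹ except (d), which is kg·s⁻².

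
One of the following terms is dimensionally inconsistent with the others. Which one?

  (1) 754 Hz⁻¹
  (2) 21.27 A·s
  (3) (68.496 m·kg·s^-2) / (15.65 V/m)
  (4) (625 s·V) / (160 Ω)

In SI base units:
  (1) Hz⁻¹ = (s⁻¹)⁻¹ = s
  (2) A·s = s·A
  (3) [kg·m·s⁻²] / [kg·m·s⁻³·A⁻¹] = s·A
  (4) [kg·m²·s⁻²·A⁻¹] / [kg·m²·s⁻³·A⁻²] = s·A
All reduce to s·A except (1), which is s.

(1)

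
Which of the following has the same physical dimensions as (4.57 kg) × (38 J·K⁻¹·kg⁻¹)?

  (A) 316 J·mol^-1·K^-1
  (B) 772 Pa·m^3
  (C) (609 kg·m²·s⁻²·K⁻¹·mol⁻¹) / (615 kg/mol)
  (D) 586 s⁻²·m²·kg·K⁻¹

(D)

Reference: [kg] · [m²·s⁻²·K⁻¹] = kg·m²·s⁻²·K⁻¹.
Each option:
  (A) J·mol⁻¹·K⁻¹ = N·m·mol⁻¹·K⁻¹ = kg·m²·s⁻²·K⁻¹·mol⁻¹
  (B) Pa·m³ = N·m⁻²·m³ = kg·m²·s⁻²
  (C) [kg·m²·s⁻²·K⁻¹·mol⁻¹] / [kg·mol⁻¹] = m²·s⁻²·K⁻¹
  (D) kg·m²·s⁻²·K⁻¹  ← same
Only (D) matches kg·m²·s⁻²·K⁻¹.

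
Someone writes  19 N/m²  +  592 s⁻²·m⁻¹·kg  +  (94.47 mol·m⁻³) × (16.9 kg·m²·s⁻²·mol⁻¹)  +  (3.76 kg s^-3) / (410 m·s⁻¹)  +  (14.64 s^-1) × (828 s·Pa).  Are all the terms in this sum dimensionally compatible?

Yes

Dimensions:
  19 N/m²:  N·m⁻² = kg·m·s⁻²·m⁻² = kg·m⁻¹·s⁻²
  592 s⁻²·m⁻¹·kg:  kg·m⁻¹·s⁻²
  (94.47 mol·m⁻³) × (16.9 kg·m²·s⁻²·mol⁻¹):  [m⁻³·mol] · [kg·m²·s⁻²·mol⁻¹] = kg·m⁻¹·s⁻²
  (3.76 kg s^-3) / (410 m·s⁻¹):  [kg·s⁻³] / [m·s⁻¹] = kg·m⁻¹·s⁻²
  (14.64 s^-1) × (828 s·Pa):  [s⁻¹] · [kg·m⁻¹·s⁻¹] = kg·m⁻¹·s⁻²
Every term reduces to kg·m⁻¹·s⁻².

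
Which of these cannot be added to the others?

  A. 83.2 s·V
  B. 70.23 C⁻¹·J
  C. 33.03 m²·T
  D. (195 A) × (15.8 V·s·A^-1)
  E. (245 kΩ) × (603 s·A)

In SI base units:
  A. V·s = J·C⁻¹·s = kg·m²·s⁻²·A⁻¹
  B. J·C⁻¹ = N·m·(s·A)⁻¹ = kg·m²·s⁻³·A⁻¹
  C. T·m² = Wb·m⁻²·m² = kg·m²·s⁻²·A⁻¹
  D. [A] · [kg·m²·s⁻²·A⁻²] = kg·m²·s⁻²·A⁻¹
  E. [kg·m²·s⁻³·A⁻²] · [s·A] = kg·m²·s⁻²·A⁻¹
All reduce to kg·m²·s⁻²·A⁻¹ except B., which is kg·m²·s⁻³·A⁻¹.

B.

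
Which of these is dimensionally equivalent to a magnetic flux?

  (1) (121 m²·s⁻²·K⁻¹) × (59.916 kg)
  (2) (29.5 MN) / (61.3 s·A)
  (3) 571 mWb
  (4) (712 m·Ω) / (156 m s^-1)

(3)

Reference: [magnetic flux] = kg·m²·s⁻²·A⁻¹.
Each option:
  (1) [m²·s⁻²·K⁻¹] · [kg] = kg·m²·s⁻²·K⁻¹
  (2) [kg·m·s⁻²] / [s·A] = kg·m·s⁻³·A⁻¹
  (3) Wb = V·s = kg·m²·s⁻²·A⁻¹  ← same
  (4) [kg·m³·s⁻³·A⁻²] / [m·s⁻¹] = kg·m²·s⁻²·A⁻²
Only (3) matches kg·m²·s⁻²·A⁻¹.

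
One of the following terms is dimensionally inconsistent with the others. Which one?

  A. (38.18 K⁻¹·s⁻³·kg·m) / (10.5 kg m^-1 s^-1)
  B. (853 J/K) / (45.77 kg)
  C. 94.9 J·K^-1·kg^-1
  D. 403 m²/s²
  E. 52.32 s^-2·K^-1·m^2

D.

In SI base units:
  A. [kg·m·s⁻³·K⁻¹] / [kg·m⁻¹·s⁻¹] = m²·s⁻²·K⁻¹
  B. [kg·m²·s⁻²·K⁻¹] / [kg] = m²·s⁻²·K⁻¹
  C. J·kg⁻¹·K⁻¹ = N·m·kg⁻¹·K⁻¹ = m²·s⁻²·K⁻¹
  D. m²·s⁻²
  E. m²·s⁻²·K⁻¹
All reduce to m²·s⁻²·K⁻¹ except D., which is m²·s⁻².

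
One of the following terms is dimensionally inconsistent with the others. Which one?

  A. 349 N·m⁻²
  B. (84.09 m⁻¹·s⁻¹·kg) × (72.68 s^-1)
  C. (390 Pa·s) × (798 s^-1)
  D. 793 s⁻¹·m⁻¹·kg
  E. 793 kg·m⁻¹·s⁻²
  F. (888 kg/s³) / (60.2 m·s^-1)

D.

Dimensions:
  A. N·m⁻² = kg·m·s⁻²·m⁻² = kg·m⁻¹·s⁻²
  B. [kg·m⁻¹·s⁻¹] · [s⁻¹] = kg·m⁻¹·s⁻²
  C. [kg·m⁻¹·s⁻¹] · [s⁻¹] = kg·m⁻¹·s⁻²
  D. kg·m⁻¹·s⁻¹
  E. kg·m⁻¹·s⁻²
  F. [kg·s⁻³] / [m·s⁻¹] = kg·m⁻¹·s⁻²
All reduce to kg·m⁻¹·s⁻² except D., which is kg·m⁻¹·s⁻¹.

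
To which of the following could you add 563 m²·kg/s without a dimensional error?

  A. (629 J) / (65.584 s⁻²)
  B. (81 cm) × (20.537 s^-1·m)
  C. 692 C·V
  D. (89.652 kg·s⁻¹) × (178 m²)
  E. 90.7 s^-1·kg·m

Reference: kg·m²·s⁻¹.
Each option:
  A. [kg·m²·s⁻²] / [s⁻²] = kg·m²
  B. [m] · [m·s⁻¹] = m²·s⁻¹
  C. C·V = s·A·J·C⁻¹ = kg·m²·s⁻²
  D. [kg·s⁻¹] · [m²] = kg·m²·s⁻¹  ← same
  E. kg·m·s⁻¹
Only D. matches kg·m²·s⁻¹.

D.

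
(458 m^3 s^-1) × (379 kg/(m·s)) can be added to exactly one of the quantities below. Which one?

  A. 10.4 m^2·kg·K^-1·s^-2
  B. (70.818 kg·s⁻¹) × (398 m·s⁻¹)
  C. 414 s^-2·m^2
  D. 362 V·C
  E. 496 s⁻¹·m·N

D.

Reference: [m³·s⁻¹] · [kg·m⁻¹·s⁻¹] = kg·m²·s⁻².
Each option:
  A. kg·m²·s⁻²·K⁻¹
  B. [kg·s⁻¹] · [m·s⁻¹] = kg·m·s⁻²
  C. m²·s⁻²
  D. C·V = s·A·J·C⁻¹ = kg·m²·s⁻²  ← same
  E. N·m·s⁻¹ = kg·m·s⁻²·m·s⁻¹ = kg·m²·s⁻³
Only D. matches kg·m²·s⁻².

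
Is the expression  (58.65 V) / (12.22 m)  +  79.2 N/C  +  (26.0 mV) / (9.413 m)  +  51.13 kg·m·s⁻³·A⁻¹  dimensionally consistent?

Yes

Work out the base dimensions of each:
  (58.65 V) / (12.22 m):  [kg·m²·s⁻³·A⁻¹] / [m] = kg·m·s⁻³·A⁻¹
  79.2 N/C:  N·C⁻¹ = kg·m·s⁻²·(s·A)⁻¹ = kg·m·s⁻³·A⁻¹
  (26.0 mV) / (9.413 m):  [kg·m²·s⁻³·A⁻¹] / [m] = kg·m·s⁻³·A⁻¹
  51.13 kg·m·s⁻³·A⁻¹:  kg·m·s⁻³·A⁻¹
Every term reduces to kg·m·s⁻³·A⁻¹.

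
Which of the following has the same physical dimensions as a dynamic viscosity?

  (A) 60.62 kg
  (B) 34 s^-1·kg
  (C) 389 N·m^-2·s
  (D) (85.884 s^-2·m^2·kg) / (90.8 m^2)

Reference: [dynamic viscosity] = kg·m⁻¹·s⁻¹.
Each option:
  (A) kg
  (B) kg·s⁻¹
  (C) N·s·m⁻² = kg·m·s⁻²·s·m⁻² = kg·m⁻¹·s⁻¹  ← same
  (D) [kg·m²·s⁻²] / [m²] = kg·s⁻²
Only (C) matches kg·m⁻¹·s⁻¹.

(C)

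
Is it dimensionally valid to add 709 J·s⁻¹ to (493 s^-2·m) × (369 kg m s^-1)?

Expand each in SI base units:
  709 J·s⁻¹:  J·s⁻¹ = N·m·s⁻¹ = kg·m²·s⁻³
  (493 s^-2·m) × (369 kg m s^-1):  [m·s⁻²] · [kg·m·s⁻¹] = kg·m²·s⁻³
Both are kg·m²·s⁻³, so they have the same dimensions and can be added.

Yes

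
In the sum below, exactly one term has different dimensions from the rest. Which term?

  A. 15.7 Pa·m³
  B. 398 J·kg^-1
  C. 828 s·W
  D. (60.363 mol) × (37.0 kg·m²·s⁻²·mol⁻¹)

B.

Expand each in SI base units:
  A. Pa·m³ = N·m⁻²·m³ = kg·m²·s⁻²
  B. J·kg⁻¹ = N·m·kg⁻¹ = m²·s⁻²
  C. W·s = J·s⁻¹·s = kg·m²·s⁻²
  D. [mol] · [kg·m²·s⁻²·mol⁻¹] = kg·m²·s⁻²
All reduce to kg·m²·s⁻² except B., which is m²·s⁻².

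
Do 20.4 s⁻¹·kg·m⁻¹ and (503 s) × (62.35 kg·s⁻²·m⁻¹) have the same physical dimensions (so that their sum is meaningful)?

In SI base units:
  20.4 s⁻¹·kg·m⁻¹:  kg·m⁻¹·s⁻¹
  (503 s) × (62.35 kg·s⁻²·m⁻¹):  [s] · [kg·m⁻¹·s⁻²] = kg·m⁻¹·s⁻¹
Both are kg·m⁻¹·s⁻¹, so they have the same dimensions and can be added.

Yes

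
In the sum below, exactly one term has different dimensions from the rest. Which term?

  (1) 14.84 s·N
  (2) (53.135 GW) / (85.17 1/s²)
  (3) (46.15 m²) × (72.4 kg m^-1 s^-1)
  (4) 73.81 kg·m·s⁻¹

Reduce each to base SI dimensions:
  (1) N·s = kg·m·s⁻²·s = kg·m·s⁻¹
  (2) [kg·m²·s⁻³] / [s⁻²] = kg·m²·s⁻¹
  (3) [m²] · [kg·m⁻¹·s⁻¹] = kg·m·s⁻¹
  (4) kg·m·s⁻¹
All reduce to kg·m·s⁻¹ except (2), which is kg·m²·s⁻¹.

(2)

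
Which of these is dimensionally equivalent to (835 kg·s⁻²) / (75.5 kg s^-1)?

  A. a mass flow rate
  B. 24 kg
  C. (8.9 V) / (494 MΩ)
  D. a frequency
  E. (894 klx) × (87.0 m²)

Reference: [kg·s⁻²] / [kg·s⁻¹] = s⁻¹.
Each option:
  A. [mass flow rate] = kg·s⁻¹
  B. kg
  C. [kg·m²·s⁻³·A⁻¹] / [kg·m²·s⁻³·A⁻²] = A
  D. [frequency] = s⁻¹  ← same
  E. [m⁻²·cd] · [m²] = cd
Only D. matches s⁻¹.

D.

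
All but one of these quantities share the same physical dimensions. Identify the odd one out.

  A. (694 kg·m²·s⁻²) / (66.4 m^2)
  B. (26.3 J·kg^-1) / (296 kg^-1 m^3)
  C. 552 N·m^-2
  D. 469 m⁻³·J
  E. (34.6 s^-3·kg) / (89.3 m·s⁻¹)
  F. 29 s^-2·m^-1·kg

Dimensions:
  A. [kg·m²·s⁻²] / [m²] = kg·s⁻²
  B. [m²·s⁻²] / [kg⁻¹·m³] = kg·m⁻¹·s⁻²
  C. N·m⁻² = kg·m·s⁻²·m⁻² = kg·m⁻¹·s⁻²
  D. J·m⁻³ = N·m·m⁻³ = kg·m⁻¹·s⁻²
  E. [kg·s⁻³] / [m·s⁻¹] = kg·m⁻¹·s⁻²
  F. kg·m⁻¹·s⁻²
All reduce to kg·m⁻¹·s⁻² except A., which is kg·s⁻².

A.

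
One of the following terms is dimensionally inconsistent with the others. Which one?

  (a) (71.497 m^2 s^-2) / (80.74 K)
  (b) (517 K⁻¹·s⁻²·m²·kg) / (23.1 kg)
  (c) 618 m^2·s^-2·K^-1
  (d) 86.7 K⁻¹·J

Reduce each to base SI dimensions:
  (a) [m²·s⁻²] / [K] = m²·s⁻²·K⁻¹
  (b) [kg·m²·s⁻²·K⁻¹] / [kg] = m²·s⁻²·K⁻¹
  (c) m²·s⁻²·K⁻¹
  (d) J·K⁻¹ = N·m·K⁻¹ = kg·m²·s⁻²·K⁻¹
All reduce to m²·s⁻²·K⁻¹ except (d), which is kg·m²·s⁻²·K⁻¹.

(d)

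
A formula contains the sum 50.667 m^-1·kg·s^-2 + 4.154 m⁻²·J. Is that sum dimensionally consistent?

Expand each in SI base units:
  50.667 m^-1·kg·s^-2:  kg·m⁻¹·s⁻²
  4.154 m⁻²·J:  J·m⁻² = N·m·m⁻² = kg·s⁻²
kg·m⁻¹·s⁻² ≠ kg·s⁻², so they cannot be added.

No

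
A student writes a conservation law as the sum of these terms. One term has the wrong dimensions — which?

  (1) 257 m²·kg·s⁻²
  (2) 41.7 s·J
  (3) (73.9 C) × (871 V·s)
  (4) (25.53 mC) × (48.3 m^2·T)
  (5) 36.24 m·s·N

(1)

Work out the base dimensions of each:
  (1) kg·m²·s⁻²
  (2) J·s = N·m·s = kg·m²·s⁻¹
  (3) [s·A] · [kg·m²·s⁻²·A⁻¹] = kg·m²·s⁻¹
  (4) [s·A] · [kg·m²·s⁻²·A⁻¹] = kg·m²·s⁻¹
  (5) N·m·s = kg·m·s⁻²·m·s = kg·m²·s⁻¹
All reduce to kg·m²·s⁻¹ except (1), which is kg·m²·s⁻².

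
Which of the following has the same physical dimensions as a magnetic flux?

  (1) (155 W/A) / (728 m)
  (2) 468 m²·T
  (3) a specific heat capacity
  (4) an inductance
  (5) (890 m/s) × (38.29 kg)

Reference: [magnetic flux] = kg·m²·s⁻²·A⁻¹.
Each option:
  (1) [kg·m²·s⁻³·A⁻¹] / [m] = kg·m·s⁻³·A⁻¹
  (2) T·m² = Wb·m⁻²·m² = kg·m²·s⁻²·A⁻¹  ← same
  (3) [specific heat capacity] = m²·s⁻²·K⁻¹
  (4) [inductance] = kg·m²·s⁻²·A⁻²
  (5) [m·s⁻¹] · [kg] = kg·m·s⁻¹
Only (2) matches kg·m²·s⁻²·A⁻¹.

(2)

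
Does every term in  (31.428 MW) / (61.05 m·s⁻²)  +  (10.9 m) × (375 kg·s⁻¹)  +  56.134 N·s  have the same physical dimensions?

Yes

Expand each in SI base units:
  (31.428 MW) / (61.05 m·s⁻²):  [kg·m²·s⁻³] / [m·s⁻²] = kg·m·s⁻¹
  (10.9 m) × (375 kg·s⁻¹):  [m] · [kg·s⁻¹] = kg·m·s⁻¹
  56.134 N·s:  N·s = kg·m·s⁻²·s = kg·m·s⁻¹
Every term reduces to kg·m·s⁻¹.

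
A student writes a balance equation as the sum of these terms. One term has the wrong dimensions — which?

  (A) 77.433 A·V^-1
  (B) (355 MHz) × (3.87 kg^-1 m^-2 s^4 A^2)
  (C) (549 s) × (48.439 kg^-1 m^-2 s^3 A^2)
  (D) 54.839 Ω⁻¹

(C)

In SI base units:
  (A) A·V⁻¹ = A·(J·C⁻¹)⁻¹ = kg⁻¹·m⁻²·s³·A²
  (B) [s⁻¹] · [kg⁻¹·m⁻²·s⁴·A²] = kg⁻¹·m⁻²·s³·A²
  (C) [s] · [kg⁻¹·m⁻²·s³·A²] = kg⁻¹·m⁻²·s⁴·A²
  (D) Ω⁻¹ = (V·A⁻¹)⁻¹ = kg⁻¹·m⁻²·s³·A²
All reduce to kg⁻¹·m⁻²·s³·A² except (C), which is kg⁻¹·m⁻²·s⁴·A².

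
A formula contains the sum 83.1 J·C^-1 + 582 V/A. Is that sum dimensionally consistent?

Expand each in SI base units:
  83.1 J·C^-1:  J·C⁻¹ = N·m·(s·A)⁻¹ = kg·m²·s⁻³·A⁻¹
  582 V/A:  V·A⁻¹ = J·C⁻¹·A⁻¹ = kg·m²·s⁻³·A⁻²
kg·m²·s⁻³·A⁻¹ ≠ kg·m²·s⁻³·A⁻², so they cannot be added.

No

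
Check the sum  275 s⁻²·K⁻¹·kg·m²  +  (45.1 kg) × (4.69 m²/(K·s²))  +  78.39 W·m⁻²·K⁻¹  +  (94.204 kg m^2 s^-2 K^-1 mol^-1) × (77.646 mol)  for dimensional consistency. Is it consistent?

In SI base units:
  275 s⁻²·K⁻¹·kg·m²:  kg·m²·s⁻²·K⁻¹
  (45.1 kg) × (4.69 m²/(K·s²)):  [kg] · [m²·s⁻²·K⁻¹] = kg·m²·s⁻²·K⁻¹
  78.39 W·m⁻²·K⁻¹:  W·m⁻²·K⁻¹ = J·s⁻¹·m⁻²·K⁻¹ = kg·s⁻³·K⁻¹
  (94.204 kg m^2 s^-2 K^-1 mol^-1) × (77.646 mol):  [kg·m²·s⁻²·K⁻¹·mol⁻¹] · [mol] = kg·m²·s⁻²·K⁻¹
The terms do not share a single dimension (kg·m²·s⁻²·K⁻¹ vs kg·s⁻³·K⁻¹).

No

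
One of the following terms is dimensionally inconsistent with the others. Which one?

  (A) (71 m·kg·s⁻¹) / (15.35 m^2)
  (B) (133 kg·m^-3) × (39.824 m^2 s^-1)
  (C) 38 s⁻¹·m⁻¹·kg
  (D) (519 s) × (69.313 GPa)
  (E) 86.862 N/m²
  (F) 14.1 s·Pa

In SI base units:
  (A) [kg·m·s⁻¹] / [m²] = kg·m⁻¹·s⁻¹
  (B) [kg·m⁻³] · [m²·s⁻¹] = kg·m⁻¹·s⁻¹
  (C) kg·m⁻¹·s⁻¹
  (D) [s] · [kg·m⁻¹·s⁻²] = kg·m⁻¹·s⁻¹
  (E) N·m⁻² = kg·m·s⁻²·m⁻² = kg·m⁻¹·s⁻²
  (F) Pa·s = N·m⁻²·s = kg·m⁻¹·s⁻¹
All reduce to kg·m⁻¹·s⁻¹ except (E), which is kg·m⁻¹·s⁻².

(E)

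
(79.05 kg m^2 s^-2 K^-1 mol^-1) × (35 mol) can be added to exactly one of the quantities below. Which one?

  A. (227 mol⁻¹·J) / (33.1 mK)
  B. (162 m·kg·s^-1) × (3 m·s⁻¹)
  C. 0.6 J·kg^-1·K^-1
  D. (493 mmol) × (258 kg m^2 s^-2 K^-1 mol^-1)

Reference: [kg·m²·s⁻²·K⁻¹·mol⁻¹] · [mol] = kg·m²·s⁻²·K⁻¹.
Each option:
  A. [kg·m²·s⁻²·mol⁻¹] / [K] = kg·m²·s⁻²·K⁻¹·mol⁻¹
  B. [kg·m·s⁻¹] · [m·s⁻¹] = kg·m²·s⁻²
  C. J·kg⁻¹·K⁻¹ = N·m·kg⁻¹·K⁻¹ = m²·s⁻²·K⁻¹
  D. [mol] · [kg·m²·s⁻²·K⁻¹·mol⁻¹] = kg·m²·s⁻²·K⁻¹  ← same
Only D. matches kg·m²·s⁻²·K⁻¹.

D.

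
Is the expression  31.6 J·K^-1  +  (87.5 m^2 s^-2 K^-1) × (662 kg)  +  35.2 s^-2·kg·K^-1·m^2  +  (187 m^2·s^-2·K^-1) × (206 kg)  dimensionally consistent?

Yes

Expand each in SI base units:
  31.6 J·K^-1:  J·K⁻¹ = N·m·K⁻¹ = kg·m²·s⁻²·K⁻¹
  (87.5 m^2 s^-2 K^-1) × (662 kg):  [m²·s⁻²·K⁻¹] · [kg] = kg·m²·s⁻²·K⁻¹
  35.2 s^-2·kg·K^-1·m^2:  kg·m²·s⁻²·K⁻¹
  (187 m^2·s^-2·K^-1) × (206 kg):  [m²·s⁻²·K⁻¹] · [kg] = kg·m²·s⁻²·K⁻¹
Every term reduces to kg·m²·s⁻²·K⁻¹.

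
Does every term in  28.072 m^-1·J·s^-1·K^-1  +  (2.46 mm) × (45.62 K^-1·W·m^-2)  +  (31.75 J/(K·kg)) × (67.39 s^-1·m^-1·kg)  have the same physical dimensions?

Yes

Dimensions:
  28.072 m^-1·J·s^-1·K^-1:  J·s⁻¹·m⁻¹·K⁻¹ = N·m·s⁻¹·m⁻¹·K⁻¹ = kg·m·s⁻³·K⁻¹
  (2.46 mm) × (45.62 K^-1·W·m^-2):  [m] · [kg·s⁻³·K⁻¹] = kg·m·s⁻³·K⁻¹
  (31.75 J/(K·kg)) × (67.39 s^-1·m^-1·kg):  [m²·s⁻²·K⁻¹] · [kg·m⁻¹·s⁻¹] = kg·m·s⁻³·K⁻¹
Every term reduces to kg·m·s⁻³·K⁻¹.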